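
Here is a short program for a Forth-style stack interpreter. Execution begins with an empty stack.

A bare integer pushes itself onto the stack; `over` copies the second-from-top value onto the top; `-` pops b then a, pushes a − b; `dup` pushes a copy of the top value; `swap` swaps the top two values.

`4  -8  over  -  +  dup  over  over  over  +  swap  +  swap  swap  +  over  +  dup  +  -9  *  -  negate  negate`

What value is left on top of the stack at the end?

4       [4]
-8      [4, -8]
over    [4, -8, 4]
-       [4, -12]
+       [-8]
dup     [-8, -8]
over    [-8, -8, -8]
over    [-8, -8, -8, -8]
over    [-8, -8, -8, -8, -8]
+       [-8, -8, -8, -16]
swap    [-8, -8, -16, -8]
+       [-8, -8, -24]
swap    [-8, -24, -8]
swap    [-8, -8, -24]
+       [-8, -32]
over    [-8, -32, -8]
+       [-8, -40]
dup     [-8, -40, -40]
+       [-8, -80]
-9      [-8, -80, -9]
*       [-8, 720]
-       [-728]
negate  [728]
negate  [-728]

-728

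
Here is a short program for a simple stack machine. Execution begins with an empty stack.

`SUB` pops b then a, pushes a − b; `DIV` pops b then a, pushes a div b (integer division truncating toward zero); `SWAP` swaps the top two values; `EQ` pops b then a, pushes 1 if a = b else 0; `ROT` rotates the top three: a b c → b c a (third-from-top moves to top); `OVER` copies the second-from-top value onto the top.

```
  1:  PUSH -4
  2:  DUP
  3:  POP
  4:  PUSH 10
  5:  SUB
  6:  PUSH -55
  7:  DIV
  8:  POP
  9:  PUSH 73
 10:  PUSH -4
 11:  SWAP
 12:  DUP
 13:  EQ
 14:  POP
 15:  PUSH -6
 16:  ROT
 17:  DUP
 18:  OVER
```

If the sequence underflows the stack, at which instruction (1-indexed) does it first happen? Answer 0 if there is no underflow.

16

PUSH -4  -> [-4]
DUP      -> [-4, -4]
POP      -> [-4]
PUSH 10  -> [-4, 10]
SUB      -> [-14]
PUSH -55 -> [-14, -55]
DIV      -> [0]
POP      -> []
PUSH 73  -> [73]
PUSH -4  -> [73, -4]
SWAP     -> [-4, 73]
DUP      -> [-4, 73, 73]
EQ       -> [-4, 1]
POP      -> [-4]
PUSH -6  -> [-4, -6]
ROT  — needs 3 operands, stack has 2 → underflow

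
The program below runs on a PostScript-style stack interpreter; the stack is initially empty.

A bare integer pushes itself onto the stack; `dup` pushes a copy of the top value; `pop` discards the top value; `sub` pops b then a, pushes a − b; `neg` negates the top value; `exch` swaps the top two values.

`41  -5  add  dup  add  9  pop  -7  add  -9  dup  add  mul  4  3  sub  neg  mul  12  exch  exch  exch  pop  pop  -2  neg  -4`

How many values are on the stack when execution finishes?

2

41   → [41]
-5   → [41, -5]
add  → [36]
dup  → [36, 36]
add  → [72]
9    → [72, 9]
pop  → [72]
-7   → [72, -7]
add  → [65]
-9   → [65, -9]
dup  → [65, -9, -9]
add  → [65, -18]
mul  → [-1170]
4    → [-1170, 4]
3    → [-1170, 4, 3]
sub  → [-1170, 1]
neg  → [-1170, -1]
mul  → [1170]
12   → [1170, 12]
exch → [12, 1170]
exch → [1170, 12]
exch → [12, 1170]
pop  → [12]
pop  → []
-2   → [-2]
neg  → [2]
-4   → [2, -4]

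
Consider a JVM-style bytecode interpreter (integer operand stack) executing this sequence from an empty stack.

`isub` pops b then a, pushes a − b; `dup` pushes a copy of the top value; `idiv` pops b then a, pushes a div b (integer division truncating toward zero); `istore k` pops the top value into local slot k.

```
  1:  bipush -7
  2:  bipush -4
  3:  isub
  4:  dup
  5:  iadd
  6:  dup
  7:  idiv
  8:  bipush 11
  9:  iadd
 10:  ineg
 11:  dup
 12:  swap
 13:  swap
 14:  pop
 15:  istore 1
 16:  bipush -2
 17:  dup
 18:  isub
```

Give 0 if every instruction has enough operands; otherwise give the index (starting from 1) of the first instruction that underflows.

bipush -7 : -7
bipush -4 : -7 -4
isub      : -3
dup       : -3 -3
iadd      : -6
dup       : -6 -6
idiv      : 1
bipush 11 : 1 11
iadd      : 12
ineg      : -12
dup       : -12 -12
swap      : -12 -12
swap      : -12 -12
pop       : -12
istore 1  : (empty)
bipush -2 : -2
dup       : -2 -2
isub      : 0

0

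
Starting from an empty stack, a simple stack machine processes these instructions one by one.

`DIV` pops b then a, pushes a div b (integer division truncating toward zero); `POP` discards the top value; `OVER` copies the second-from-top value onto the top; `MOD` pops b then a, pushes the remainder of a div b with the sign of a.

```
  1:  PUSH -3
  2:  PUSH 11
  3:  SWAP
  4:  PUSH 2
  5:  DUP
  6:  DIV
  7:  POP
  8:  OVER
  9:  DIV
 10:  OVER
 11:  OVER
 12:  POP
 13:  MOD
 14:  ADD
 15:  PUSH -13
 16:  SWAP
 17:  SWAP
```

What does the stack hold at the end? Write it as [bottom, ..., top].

PUSH -3  : [-3]
PUSH 11  : [-3, 11]
SWAP     : [11, -3]
PUSH 2   : [11, -3, 2]
DUP      : [11, -3, 2, 2]
DIV      : [11, -3, 1]
POP      : [11, -3]
OVER     : [11, -3, 11]
DIV      : [11, 0]
OVER     : [11, 0, 11]
OVER     : [11, 0, 11, 0]
POP      : [11, 0, 11]
MOD      : [11, 0]
ADD      : [11]
PUSH -13 : [11, -13]
SWAP     : [-13, 11]
SWAP     : [11, -13]

[11, -13]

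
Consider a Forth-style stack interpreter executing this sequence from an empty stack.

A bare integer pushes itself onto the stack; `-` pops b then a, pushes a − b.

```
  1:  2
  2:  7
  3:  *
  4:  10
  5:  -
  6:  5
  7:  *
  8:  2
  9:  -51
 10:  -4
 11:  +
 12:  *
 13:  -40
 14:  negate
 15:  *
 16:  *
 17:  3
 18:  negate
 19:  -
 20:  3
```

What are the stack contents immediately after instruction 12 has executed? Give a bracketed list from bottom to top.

[20, -110]

2   → 2
7   → 2 7
*   → 14
10  → 14 10
-   → 4
5   → 4 5
*   → 20
2   → 20 2
-51 → 20 2 -51
-4  → 20 2 -51 -4
+   → 20 2 -55
*   → 20 -110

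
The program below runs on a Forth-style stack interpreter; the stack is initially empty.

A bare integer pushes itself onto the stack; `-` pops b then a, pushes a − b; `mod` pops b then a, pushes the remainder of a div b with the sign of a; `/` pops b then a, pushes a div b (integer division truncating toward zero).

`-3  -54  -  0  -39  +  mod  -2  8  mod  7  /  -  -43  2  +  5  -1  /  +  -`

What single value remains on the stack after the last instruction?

-3  : -3
-54 : -3 -54
-   : 51
0   : 51 0
-39 : 51 0 -39
+   : 51 -39
mod : 12
-2  : 12 -2
8   : 12 -2 8
mod : 12 -2
7   : 12 -2 7
/   : 12 0
-   : 12
-43 : 12 -43
2   : 12 -43 2
+   : 12 -41
5   : 12 -41 5
-1  : 12 -41 5 -1
/   : 12 -41 -5
+   : 12 -46
-   : 58

58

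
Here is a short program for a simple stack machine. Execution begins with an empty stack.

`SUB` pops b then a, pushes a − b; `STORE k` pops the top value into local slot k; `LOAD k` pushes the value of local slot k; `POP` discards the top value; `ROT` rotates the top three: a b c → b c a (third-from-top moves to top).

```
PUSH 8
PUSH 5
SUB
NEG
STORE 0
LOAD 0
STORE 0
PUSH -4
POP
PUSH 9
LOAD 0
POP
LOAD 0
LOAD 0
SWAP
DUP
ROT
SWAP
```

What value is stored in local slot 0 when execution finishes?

-3

PUSH 8   8
PUSH 5   8 5
SUB      3
NEG      -3
STORE 0  (empty)
LOAD 0   -3
STORE 0  (empty)
PUSH -4  -4
POP      (empty)
PUSH 9   9
LOAD 0   9 -3
POP      9
LOAD 0   9 -3
LOAD 0   9 -3 -3
SWAP     9 -3 -3
DUP      9 -3 -3 -3
ROT      9 -3 -3 -3
SWAP     9 -3 -3 -3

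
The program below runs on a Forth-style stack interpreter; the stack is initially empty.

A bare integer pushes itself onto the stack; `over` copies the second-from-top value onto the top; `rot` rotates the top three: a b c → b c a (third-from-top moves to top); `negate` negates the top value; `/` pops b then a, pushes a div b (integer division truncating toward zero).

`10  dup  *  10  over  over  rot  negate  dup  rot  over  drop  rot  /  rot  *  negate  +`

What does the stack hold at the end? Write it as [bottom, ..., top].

[100, 90]

10     : [10]
dup    : [10, 10]
*      : [100]
10     : [100, 10]
over   : [100, 10, 100]
over   : [100, 10, 100, 10]
rot    : [100, 100, 10, 10]
negate : [100, 100, 10, -10]
dup    : [100, 100, 10, -10, -10]
rot    : [100, 100, -10, -10, 10]
over   : [100, 100, -10, -10, 10, -10]
drop   : [100, 100, -10, -10, 10]
rot    : [100, 100, -10, 10, -10]
/      : [100, 100, -10, -1]
rot    : [100, -10, -1, 100]
*      : [100, -10, -100]
negate : [100, -10, 100]
+      : [100, 90]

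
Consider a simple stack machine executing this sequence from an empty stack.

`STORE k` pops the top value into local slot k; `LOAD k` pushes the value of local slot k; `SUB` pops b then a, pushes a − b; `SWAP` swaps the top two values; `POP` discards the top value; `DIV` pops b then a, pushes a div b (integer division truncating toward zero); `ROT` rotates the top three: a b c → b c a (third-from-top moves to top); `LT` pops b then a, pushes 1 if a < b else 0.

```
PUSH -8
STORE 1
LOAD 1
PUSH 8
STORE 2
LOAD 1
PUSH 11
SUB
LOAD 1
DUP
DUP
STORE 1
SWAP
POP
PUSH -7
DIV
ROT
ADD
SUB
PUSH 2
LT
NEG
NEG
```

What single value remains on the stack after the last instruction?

1

PUSH -8 -> [-8]
STORE 1 -> []
LOAD 1  -> [-8]
PUSH 8  -> [-8, 8]
STORE 2 -> [-8]
LOAD 1  -> [-8, -8]
PUSH 11 -> [-8, -8, 11]
SUB     -> [-8, -19]
LOAD 1  -> [-8, -19, -8]
DUP     -> [-8, -19, -8, -8]
DUP     -> [-8, -19, -8, -8, -8]
STORE 1 -> [-8, -19, -8, -8]
SWAP    -> [-8, -19, -8, -8]
POP     -> [-8, -19, -8]
PUSH -7 -> [-8, -19, -8, -7]
DIV     -> [-8, -19, 1]
ROT     -> [-19, 1, -8]
ADD     -> [-19, -7]
SUB     -> [-12]
PUSH 2  -> [-12, 2]
LT      -> [1]
NEG     -> [-1]
NEG     -> [1]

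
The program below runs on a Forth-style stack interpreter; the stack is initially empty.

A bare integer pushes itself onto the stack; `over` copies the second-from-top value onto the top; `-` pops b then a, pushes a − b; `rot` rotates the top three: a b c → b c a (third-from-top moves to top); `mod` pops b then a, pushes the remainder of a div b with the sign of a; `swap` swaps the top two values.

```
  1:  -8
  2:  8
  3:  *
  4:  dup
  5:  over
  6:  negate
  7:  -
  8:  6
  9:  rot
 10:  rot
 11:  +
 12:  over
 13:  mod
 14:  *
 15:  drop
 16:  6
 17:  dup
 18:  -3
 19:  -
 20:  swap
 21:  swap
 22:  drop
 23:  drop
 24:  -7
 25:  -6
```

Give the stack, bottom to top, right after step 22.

-8      [-8]
8       [-8, 8]
*       [-64]
dup     [-64, -64]
over    [-64, -64, -64]
negate  [-64, -64, 64]
-       [-64, -128]
6       [-64, -128, 6]
rot     [-128, 6, -64]
rot     [6, -64, -128]
+       [6, -192]
over    [6, -192, 6]
mod     [6, 0]
*       [0]
drop    []
6       [6]
dup     [6, 6]
-3      [6, 6, -3]
-       [6, 9]
swap    [9, 6]
swap    [6, 9]
drop    [6]

[6]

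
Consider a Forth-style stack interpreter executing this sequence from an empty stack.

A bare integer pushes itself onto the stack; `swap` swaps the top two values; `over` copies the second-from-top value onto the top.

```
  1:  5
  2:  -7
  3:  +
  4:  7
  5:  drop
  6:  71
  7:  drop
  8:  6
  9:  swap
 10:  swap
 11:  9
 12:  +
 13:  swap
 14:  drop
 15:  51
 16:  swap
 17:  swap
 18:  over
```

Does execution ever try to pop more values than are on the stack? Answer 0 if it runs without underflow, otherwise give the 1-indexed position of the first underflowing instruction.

5    → 5
-7   → 5 -7
+    → -2
7    → -2 7
drop → -2
71   → -2 71
drop → -2
6    → -2 6
swap → 6 -2
swap → -2 6
9    → -2 6 9
+    → -2 15
swap → 15 -2
drop → 15
51   → 15 51
swap → 51 15
swap → 15 51
over → 15 51 15

0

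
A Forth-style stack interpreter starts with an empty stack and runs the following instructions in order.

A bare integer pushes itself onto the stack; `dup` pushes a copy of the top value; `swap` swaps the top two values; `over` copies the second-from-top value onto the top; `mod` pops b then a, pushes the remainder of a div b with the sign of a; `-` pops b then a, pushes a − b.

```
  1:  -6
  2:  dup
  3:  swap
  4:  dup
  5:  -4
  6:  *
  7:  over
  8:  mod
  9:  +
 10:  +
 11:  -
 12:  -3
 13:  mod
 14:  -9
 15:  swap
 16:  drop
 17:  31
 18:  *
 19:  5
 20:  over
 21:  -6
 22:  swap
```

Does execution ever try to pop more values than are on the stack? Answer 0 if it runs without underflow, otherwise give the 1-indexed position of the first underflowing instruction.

11

-6   → [-6]
dup  → [-6, -6]
swap → [-6, -6]
dup  → [-6, -6, -6]
-4   → [-6, -6, -6, -4]
*    → [-6, -6, 24]
over → [-6, -6, 24, -6]
mod  → [-6, -6, 0]
+    → [-6, -6]
+    → [-12]
-  — needs 2 operands, stack has 1 → underflow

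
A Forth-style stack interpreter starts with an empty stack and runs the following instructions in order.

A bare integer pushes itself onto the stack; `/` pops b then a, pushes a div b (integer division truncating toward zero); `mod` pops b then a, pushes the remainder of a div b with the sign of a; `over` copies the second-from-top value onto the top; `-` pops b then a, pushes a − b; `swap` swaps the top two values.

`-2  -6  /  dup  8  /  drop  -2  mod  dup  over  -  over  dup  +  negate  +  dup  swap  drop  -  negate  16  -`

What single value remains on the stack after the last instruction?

-16

-2     : -2
-6     : -2 -6
/      : 0
dup    : 0 0
8      : 0 0 8
/      : 0 0
drop   : 0
-2     : 0 -2
mod    : 0
dup    : 0 0
over   : 0 0 0
-      : 0 0
over   : 0 0 0
dup    : 0 0 0 0
+      : 0 0 0
negate : 0 0 0
+      : 0 0
dup    : 0 0 0
swap   : 0 0 0
drop   : 0 0
-      : 0
negate : 0
16     : 0 16
-      : -16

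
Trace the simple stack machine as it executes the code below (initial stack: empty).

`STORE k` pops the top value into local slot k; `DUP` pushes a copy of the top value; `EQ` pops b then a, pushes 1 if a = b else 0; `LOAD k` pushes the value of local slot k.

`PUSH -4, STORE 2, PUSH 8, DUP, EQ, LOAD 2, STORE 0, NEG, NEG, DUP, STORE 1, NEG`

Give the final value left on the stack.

-1

PUSH -4  -4
STORE 2  (empty)
PUSH 8   8
DUP      8 8
EQ       1
LOAD 2   1 -4
STORE 0  1
NEG      -1
NEG      1
DUP      1 1
STORE 1  1
NEG      -1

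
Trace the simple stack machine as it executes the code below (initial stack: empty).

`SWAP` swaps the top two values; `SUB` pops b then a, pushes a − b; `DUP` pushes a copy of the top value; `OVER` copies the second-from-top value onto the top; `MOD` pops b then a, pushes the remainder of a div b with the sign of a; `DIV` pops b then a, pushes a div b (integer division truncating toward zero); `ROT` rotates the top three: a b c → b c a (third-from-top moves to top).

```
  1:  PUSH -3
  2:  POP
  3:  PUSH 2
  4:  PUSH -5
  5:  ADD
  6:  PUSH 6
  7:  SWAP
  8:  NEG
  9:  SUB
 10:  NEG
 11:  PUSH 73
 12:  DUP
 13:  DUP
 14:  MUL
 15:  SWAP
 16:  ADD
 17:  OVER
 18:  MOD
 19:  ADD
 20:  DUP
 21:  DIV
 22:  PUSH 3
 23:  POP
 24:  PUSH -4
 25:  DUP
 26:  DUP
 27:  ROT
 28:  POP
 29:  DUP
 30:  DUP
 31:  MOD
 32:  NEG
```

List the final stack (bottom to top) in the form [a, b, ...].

PUSH -3 → [-3]
POP     → []
PUSH 2  → [2]
PUSH -5 → [2, -5]
ADD     → [-3]
PUSH 6  → [-3, 6]
SWAP    → [6, -3]
NEG     → [6, 3]
SUB     → [3]
NEG     → [-3]
PUSH 73 → [-3, 73]
DUP     → [-3, 73, 73]
DUP     → [-3, 73, 73, 73]
MUL     → [-3, 73, 5329]
SWAP    → [-3, 5329, 73]
ADD     → [-3, 5402]
OVER    → [-3, 5402, -3]
MOD     → [-3, 2]
ADD     → [-1]
DUP     → [-1, -1]
DIV     → [1]
PUSH 3  → [1, 3]
POP     → [1]
PUSH -4 → [1, -4]
DUP     → [1, -4, -4]
DUP     → [1, -4, -4, -4]
ROT     → [1, -4, -4, -4]
POP     → [1, -4, -4]
DUP     → [1, -4, -4, -4]
DUP     → [1, -4, -4, -4, -4]
MOD     → [1, -4, -4, 0]
NEG     → [1, -4, -4, 0]

[1, -4, -4, 0]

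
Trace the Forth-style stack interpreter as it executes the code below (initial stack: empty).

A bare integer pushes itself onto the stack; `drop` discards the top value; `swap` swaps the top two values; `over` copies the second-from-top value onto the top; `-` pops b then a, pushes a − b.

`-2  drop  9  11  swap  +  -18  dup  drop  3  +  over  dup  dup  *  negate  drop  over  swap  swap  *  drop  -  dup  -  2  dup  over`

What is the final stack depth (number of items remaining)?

4

-2      -2
drop    (empty)
9       9
11      9 11
swap    11 9
+       20
-18     20 -18
dup     20 -18 -18
drop    20 -18
3       20 -18 3
+       20 -15
over    20 -15 20
dup     20 -15 20 20
dup     20 -15 20 20 20
*       20 -15 20 400
negate  20 -15 20 -400
drop    20 -15 20
over    20 -15 20 -15
swap    20 -15 -15 20
swap    20 -15 20 -15
*       20 -15 -300
drop    20 -15
-       35
dup     35 35
-       0
2       0 2
dup     0 2 2
over    0 2 2 2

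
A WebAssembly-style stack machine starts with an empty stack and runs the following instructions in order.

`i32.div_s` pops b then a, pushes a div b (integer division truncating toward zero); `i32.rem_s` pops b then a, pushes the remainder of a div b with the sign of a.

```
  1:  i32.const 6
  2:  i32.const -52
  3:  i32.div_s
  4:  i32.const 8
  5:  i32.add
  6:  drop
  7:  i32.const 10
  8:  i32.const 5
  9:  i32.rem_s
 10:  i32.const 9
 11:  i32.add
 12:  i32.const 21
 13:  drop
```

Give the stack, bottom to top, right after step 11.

i32.const 6   → [6]
i32.const -52 → [6, -52]
i32.div_s     → [0]
i32.const 8   → [0, 8]
i32.add       → [8]
drop          → []
i32.const 10  → [10]
i32.const 5   → [10, 5]
i32.rem_s     → [0]
i32.const 9   → [0, 9]
i32.add       → [9]

[9]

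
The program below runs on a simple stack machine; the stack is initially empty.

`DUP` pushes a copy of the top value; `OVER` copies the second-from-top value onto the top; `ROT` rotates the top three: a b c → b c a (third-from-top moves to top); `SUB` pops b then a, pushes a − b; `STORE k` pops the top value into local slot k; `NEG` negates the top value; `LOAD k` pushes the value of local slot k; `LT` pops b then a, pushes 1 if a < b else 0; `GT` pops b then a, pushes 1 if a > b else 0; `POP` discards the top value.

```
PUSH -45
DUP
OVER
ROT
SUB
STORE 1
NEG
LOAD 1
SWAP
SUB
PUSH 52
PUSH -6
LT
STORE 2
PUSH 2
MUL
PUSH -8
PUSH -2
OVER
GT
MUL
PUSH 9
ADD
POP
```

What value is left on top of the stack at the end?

PUSH -45 -> -45
DUP      -> -45 -45
OVER     -> -45 -45 -45
ROT      -> -45 -45 -45
SUB      -> -45 0
STORE 1  -> -45
NEG      -> 45
LOAD 1   -> 45 0
SWAP     -> 0 45
SUB      -> -45
PUSH 52  -> -45 52
PUSH -6  -> -45 52 -6
LT       -> -45 0
STORE 2  -> -45
PUSH 2   -> -45 2
MUL      -> -90
PUSH -8  -> -90 -8
PUSH -2  -> -90 -8 -2
OVER     -> -90 -8 -2 -8
GT       -> -90 -8 1
MUL      -> -90 -8
PUSH 9   -> -90 -8 9
ADD      -> -90 1
POP      -> -90

-90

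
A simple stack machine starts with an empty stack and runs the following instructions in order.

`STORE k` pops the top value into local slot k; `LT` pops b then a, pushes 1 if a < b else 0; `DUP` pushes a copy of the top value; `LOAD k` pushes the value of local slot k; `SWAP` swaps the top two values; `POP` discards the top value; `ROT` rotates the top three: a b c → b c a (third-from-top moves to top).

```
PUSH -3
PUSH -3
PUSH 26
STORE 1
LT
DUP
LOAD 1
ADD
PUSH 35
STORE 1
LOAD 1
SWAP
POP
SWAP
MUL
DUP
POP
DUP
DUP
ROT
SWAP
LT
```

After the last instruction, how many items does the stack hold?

2

PUSH -3 : -3
PUSH -3 : -3 -3
PUSH 26 : -3 -3 26
STORE 1 : -3 -3
LT      : 0
DUP     : 0 0
LOAD 1  : 0 0 26
ADD     : 0 26
PUSH 35 : 0 26 35
STORE 1 : 0 26
LOAD 1  : 0 26 35
SWAP    : 0 35 26
POP     : 0 35
SWAP    : 35 0
MUL     : 0
DUP     : 0 0
POP     : 0
DUP     : 0 0
DUP     : 0 0 0
ROT     : 0 0 0
SWAP    : 0 0 0
LT      : 0 0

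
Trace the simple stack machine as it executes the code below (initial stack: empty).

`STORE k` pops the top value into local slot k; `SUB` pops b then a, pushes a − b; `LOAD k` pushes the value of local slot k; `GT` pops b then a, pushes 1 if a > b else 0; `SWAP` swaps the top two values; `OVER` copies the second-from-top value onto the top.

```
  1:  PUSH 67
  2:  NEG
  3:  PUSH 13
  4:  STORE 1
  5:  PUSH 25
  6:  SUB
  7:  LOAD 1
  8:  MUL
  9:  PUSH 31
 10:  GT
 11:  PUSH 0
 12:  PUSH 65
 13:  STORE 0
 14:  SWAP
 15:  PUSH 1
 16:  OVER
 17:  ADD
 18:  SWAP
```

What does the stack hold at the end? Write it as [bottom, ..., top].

PUSH 67  [67]
NEG      [-67]
PUSH 13  [-67, 13]
STORE 1  [-67]
PUSH 25  [-67, 25]
SUB      [-92]
LOAD 1   [-92, 13]
MUL      [-1196]
PUSH 31  [-1196, 31]
GT       [0]
PUSH 0   [0, 0]
PUSH 65  [0, 0, 65]
STORE 0  [0, 0]
SWAP     [0, 0]
PUSH 1   [0, 0, 1]
OVER     [0, 0, 1, 0]
ADD      [0, 0, 1]
SWAP     [0, 1, 0]

[0, 1, 0]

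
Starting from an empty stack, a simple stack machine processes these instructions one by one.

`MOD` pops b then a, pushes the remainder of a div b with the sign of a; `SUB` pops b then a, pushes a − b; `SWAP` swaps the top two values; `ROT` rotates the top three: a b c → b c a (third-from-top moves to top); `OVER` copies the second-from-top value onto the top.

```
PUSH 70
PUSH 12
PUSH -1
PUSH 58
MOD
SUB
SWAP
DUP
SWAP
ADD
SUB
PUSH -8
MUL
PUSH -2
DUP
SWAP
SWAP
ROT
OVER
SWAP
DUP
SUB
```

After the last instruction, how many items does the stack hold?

PUSH 70 -> [70]
PUSH 12 -> [70, 12]
PUSH -1 -> [70, 12, -1]
PUSH 58 -> [70, 12, -1, 58]
MOD     -> [70, 12, -1]
SUB     -> [70, 13]
SWAP    -> [13, 70]
DUP     -> [13, 70, 70]
SWAP    -> [13, 70, 70]
ADD     -> [13, 140]
SUB     -> [-127]
PUSH -8 -> [-127, -8]
MUL     -> [1016]
PUSH -2 -> [1016, -2]
DUP     -> [1016, -2, -2]
SWAP    -> [1016, -2, -2]
SWAP    -> [1016, -2, -2]
ROT     -> [-2, -2, 1016]
OVER    -> [-2, -2, 1016, -2]
SWAP    -> [-2, -2, -2, 1016]
DUP     -> [-2, -2, -2, 1016, 1016]
SUB     -> [-2, -2, -2, 0]

4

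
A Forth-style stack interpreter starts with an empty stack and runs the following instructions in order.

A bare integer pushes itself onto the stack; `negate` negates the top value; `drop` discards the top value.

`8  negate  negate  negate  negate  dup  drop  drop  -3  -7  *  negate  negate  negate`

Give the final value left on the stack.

8      -> 8
negate -> -8
negate -> 8
negate -> -8
negate -> 8
dup    -> 8 8
drop   -> 8
drop   -> (empty)
-3     -> -3
-7     -> -3 -7
*      -> 21
negate -> -21
negate -> 21
negate -> -21

-21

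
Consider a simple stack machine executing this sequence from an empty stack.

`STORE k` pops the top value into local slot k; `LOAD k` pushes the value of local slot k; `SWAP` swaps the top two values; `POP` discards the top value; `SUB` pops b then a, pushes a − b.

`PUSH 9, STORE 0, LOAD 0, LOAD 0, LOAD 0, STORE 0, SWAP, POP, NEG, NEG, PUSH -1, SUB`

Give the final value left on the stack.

PUSH 9   [9]
STORE 0  []
LOAD 0   [9]
LOAD 0   [9, 9]
LOAD 0   [9, 9, 9]
STORE 0  [9, 9]
SWAP     [9, 9]
POP      [9]
NEG      [-9]
NEG      [9]
PUSH -1  [9, -1]
SUB      [10]

10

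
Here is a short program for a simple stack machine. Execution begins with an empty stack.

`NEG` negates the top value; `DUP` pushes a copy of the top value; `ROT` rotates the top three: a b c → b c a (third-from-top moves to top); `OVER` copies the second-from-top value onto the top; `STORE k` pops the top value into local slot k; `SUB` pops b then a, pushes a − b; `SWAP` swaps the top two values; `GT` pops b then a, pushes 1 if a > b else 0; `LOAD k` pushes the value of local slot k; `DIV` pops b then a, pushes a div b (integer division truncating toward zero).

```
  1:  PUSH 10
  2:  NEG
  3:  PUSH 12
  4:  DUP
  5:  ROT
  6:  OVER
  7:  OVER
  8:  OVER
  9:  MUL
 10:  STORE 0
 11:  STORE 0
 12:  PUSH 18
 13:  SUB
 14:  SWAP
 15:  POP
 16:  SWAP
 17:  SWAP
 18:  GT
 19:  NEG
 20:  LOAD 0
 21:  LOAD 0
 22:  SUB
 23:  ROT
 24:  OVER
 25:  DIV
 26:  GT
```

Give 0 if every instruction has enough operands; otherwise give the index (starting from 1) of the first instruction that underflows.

PUSH 10  10
NEG      -10
PUSH 12  -10 12
DUP      -10 12 12
ROT      12 12 -10
OVER     12 12 -10 12
OVER     12 12 -10 12 -10
OVER     12 12 -10 12 -10 12
MUL      12 12 -10 12 -120
STORE 0  12 12 -10 12
STORE 0  12 12 -10
PUSH 18  12 12 -10 18
SUB      12 12 -28
SWAP     12 -28 12
POP      12 -28
SWAP     -28 12
SWAP     12 -28
GT       1
NEG      -1
LOAD 0   -1 12
LOAD 0   -1 12 12
SUB      -1 0
ROT  — needs 3 operands, stack has 2 → underflow

23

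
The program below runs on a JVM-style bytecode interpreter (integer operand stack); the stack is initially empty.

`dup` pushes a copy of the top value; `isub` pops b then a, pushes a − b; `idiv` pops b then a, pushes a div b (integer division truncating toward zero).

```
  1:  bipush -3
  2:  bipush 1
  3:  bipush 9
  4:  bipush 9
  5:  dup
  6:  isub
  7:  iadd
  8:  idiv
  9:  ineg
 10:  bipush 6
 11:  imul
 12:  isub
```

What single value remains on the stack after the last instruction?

-3

bipush -3  -3
bipush 1   -3 1
bipush 9   -3 1 9
bipush 9   -3 1 9 9
dup        -3 1 9 9 9
isub       -3 1 9 0
iadd       -3 1 9
idiv       -3 0
ineg       -3 0
bipush 6   -3 0 6
imul       -3 0
isub       -3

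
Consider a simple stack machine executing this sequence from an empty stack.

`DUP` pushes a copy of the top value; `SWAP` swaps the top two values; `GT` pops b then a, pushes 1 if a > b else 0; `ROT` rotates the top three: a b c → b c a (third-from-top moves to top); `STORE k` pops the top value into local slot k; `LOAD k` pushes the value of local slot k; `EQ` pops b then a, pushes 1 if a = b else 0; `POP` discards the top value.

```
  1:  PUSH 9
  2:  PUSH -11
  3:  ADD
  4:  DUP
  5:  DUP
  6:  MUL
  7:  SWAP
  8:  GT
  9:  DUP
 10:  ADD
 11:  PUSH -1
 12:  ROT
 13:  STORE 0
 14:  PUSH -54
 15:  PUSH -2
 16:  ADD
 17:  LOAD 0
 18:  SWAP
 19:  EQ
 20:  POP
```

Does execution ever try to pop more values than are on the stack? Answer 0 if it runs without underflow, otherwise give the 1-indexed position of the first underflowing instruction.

PUSH 9    9
PUSH -11  9 -11
ADD       -2
DUP       -2 -2
DUP       -2 -2 -2
MUL       -2 4
SWAP      4 -2
GT        1
DUP       1 1
ADD       2
PUSH -1   2 -1
ROT  — needs 3 operands, stack has 2 → underflow

12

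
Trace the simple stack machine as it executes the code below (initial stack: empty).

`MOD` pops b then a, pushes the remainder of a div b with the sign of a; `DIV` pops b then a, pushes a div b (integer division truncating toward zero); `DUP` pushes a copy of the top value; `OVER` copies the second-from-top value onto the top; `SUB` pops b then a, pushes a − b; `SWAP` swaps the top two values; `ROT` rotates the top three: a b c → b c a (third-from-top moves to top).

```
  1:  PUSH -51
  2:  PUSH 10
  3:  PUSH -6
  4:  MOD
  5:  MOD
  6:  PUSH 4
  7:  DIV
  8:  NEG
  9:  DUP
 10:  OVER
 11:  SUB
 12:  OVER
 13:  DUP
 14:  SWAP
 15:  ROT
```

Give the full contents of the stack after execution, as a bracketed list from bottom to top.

PUSH -51  -51
PUSH 10   -51 10
PUSH -6   -51 10 -6
MOD       -51 4
MOD       -3
PUSH 4    -3 4
DIV       0
NEG       0
DUP       0 0
OVER      0 0 0
SUB       0 0
OVER      0 0 0
DUP       0 0 0 0
SWAP      0 0 0 0
ROT       0 0 0 0

[0, 0, 0, 0]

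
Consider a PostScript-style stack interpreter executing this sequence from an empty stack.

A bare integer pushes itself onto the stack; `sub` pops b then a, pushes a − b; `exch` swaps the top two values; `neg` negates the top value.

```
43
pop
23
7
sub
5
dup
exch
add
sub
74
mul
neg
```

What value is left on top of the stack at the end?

-444

43   -> [43]
pop  -> []
23   -> [23]
7    -> [23, 7]
sub  -> [16]
5    -> [16, 5]
dup  -> [16, 5, 5]
exch -> [16, 5, 5]
add  -> [16, 10]
sub  -> [6]
74   -> [6, 74]
mul  -> [444]
neg  -> [-444]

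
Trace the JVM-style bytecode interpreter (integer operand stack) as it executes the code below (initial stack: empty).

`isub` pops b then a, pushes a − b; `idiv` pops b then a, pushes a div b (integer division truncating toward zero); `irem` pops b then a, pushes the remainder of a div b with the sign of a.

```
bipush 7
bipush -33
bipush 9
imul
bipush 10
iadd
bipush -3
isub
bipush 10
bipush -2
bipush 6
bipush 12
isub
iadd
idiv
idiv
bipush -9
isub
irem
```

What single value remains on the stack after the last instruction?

bipush 7    7
bipush -33  7 -33
bipush 9    7 -33 9
imul        7 -297
bipush 10   7 -297 10
iadd        7 -287
bipush -3   7 -287 -3
isub        7 -284
bipush 10   7 -284 10
bipush -2   7 -284 10 -2
bipush 6    7 -284 10 -2 6
bipush 12   7 -284 10 -2 6 12
isub        7 -284 10 -2 -6
iadd        7 -284 10 -8
idiv        7 -284 -1
idiv        7 284
bipush -9   7 284 -9
isub        7 293
irem        7

7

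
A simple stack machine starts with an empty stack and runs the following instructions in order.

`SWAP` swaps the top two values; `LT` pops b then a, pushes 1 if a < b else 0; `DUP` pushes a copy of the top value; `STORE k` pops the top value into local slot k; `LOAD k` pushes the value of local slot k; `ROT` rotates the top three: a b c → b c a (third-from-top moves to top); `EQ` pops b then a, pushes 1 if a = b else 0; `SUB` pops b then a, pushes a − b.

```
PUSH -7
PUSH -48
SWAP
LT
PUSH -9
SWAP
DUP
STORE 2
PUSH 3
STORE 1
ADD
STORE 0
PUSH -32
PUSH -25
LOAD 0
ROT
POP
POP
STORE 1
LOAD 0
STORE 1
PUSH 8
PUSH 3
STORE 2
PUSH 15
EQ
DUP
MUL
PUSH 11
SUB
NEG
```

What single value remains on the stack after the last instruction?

11

PUSH -7  : -7
PUSH -48 : -7 -48
SWAP     : -48 -7
LT       : 1
PUSH -9  : 1 -9
SWAP     : -9 1
DUP      : -9 1 1
STORE 2  : -9 1
PUSH 3   : -9 1 3
STORE 1  : -9 1
ADD      : -8
STORE 0  : (empty)
PUSH -32 : -32
PUSH -25 : -32 -25
LOAD 0   : -32 -25 -8
ROT      : -25 -8 -32
POP      : -25 -8
POP      : -25
STORE 1  : (empty)
LOAD 0   : -8
STORE 1  : (empty)
PUSH 8   : 8
PUSH 3   : 8 3
STORE 2  : 8
PUSH 15  : 8 15
EQ       : 0
DUP      : 0 0
MUL      : 0
PUSH 11  : 0 11
SUB      : -11
NEG      : 11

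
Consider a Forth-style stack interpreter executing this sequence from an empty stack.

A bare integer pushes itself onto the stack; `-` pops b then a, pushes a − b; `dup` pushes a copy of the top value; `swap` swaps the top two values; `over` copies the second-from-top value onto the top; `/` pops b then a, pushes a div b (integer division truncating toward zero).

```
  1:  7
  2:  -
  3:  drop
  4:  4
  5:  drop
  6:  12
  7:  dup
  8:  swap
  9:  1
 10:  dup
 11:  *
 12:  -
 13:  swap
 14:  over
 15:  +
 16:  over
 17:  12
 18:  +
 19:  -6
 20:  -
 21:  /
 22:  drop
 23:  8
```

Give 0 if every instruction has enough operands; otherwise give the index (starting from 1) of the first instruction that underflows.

2

7 → 7
-  — needs 2 operands, stack has 1 → underflow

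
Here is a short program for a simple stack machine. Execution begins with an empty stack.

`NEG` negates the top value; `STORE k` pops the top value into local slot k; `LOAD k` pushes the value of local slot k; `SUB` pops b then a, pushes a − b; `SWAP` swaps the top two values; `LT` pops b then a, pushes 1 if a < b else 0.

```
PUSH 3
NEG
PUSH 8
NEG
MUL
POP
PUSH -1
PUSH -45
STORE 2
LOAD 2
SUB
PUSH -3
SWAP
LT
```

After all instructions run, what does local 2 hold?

-45

PUSH 3   : 3
NEG      : -3
PUSH 8   : -3 8
NEG      : -3 -8
MUL      : 24
POP      : (empty)
PUSH -1  : -1
PUSH -45 : -1 -45
STORE 2  : -1
LOAD 2   : -1 -45
SUB      : 44
PUSH -3  : 44 -3
SWAP     : -3 44
LT       : 1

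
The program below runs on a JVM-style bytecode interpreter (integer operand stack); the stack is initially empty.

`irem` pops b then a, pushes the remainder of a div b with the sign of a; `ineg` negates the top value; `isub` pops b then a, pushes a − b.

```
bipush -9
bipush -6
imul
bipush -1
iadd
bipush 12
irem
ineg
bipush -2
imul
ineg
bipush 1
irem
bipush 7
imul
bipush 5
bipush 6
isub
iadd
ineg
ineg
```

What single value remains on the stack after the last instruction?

-1

bipush -9 → [-9]
bipush -6 → [-9, -6]
imul      → [54]
bipush -1 → [54, -1]
iadd      → [53]
bipush 12 → [53, 12]
irem      → [5]
ineg      → [-5]
bipush -2 → [-5, -2]
imul      → [10]
ineg      → [-10]
bipush 1  → [-10, 1]
irem      → [0]
bipush 7  → [0, 7]
imul      → [0]
bipush 5  → [0, 5]
bipush 6  → [0, 5, 6]
isub      → [0, -1]
iadd      → [-1]
ineg      → [1]
ineg      → [-1]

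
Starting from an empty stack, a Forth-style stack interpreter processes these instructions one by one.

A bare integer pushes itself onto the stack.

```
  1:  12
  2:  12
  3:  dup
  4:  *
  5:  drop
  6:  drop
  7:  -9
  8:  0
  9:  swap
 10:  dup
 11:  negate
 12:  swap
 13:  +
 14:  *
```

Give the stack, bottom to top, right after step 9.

[0, -9]

12   : [12]
12   : [12, 12]
dup  : [12, 12, 12]
*    : [12, 144]
drop : [12]
drop : []
-9   : [-9]
0    : [-9, 0]
swap : [0, -9]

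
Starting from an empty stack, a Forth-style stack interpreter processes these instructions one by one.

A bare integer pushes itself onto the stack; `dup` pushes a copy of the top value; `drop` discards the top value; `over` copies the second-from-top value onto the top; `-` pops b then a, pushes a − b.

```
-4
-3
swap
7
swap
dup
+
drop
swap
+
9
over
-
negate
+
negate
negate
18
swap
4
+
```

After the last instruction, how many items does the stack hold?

-4      [-4]
-3      [-4, -3]
swap    [-3, -4]
7       [-3, -4, 7]
swap    [-3, 7, -4]
dup     [-3, 7, -4, -4]
+       [-3, 7, -8]
drop    [-3, 7]
swap    [7, -3]
+       [4]
9       [4, 9]
over    [4, 9, 4]
-       [4, 5]
negate  [4, -5]
+       [-1]
negate  [1]
negate  [-1]
18      [-1, 18]
swap    [18, -1]
4       [18, -1, 4]
+       [18, 3]

2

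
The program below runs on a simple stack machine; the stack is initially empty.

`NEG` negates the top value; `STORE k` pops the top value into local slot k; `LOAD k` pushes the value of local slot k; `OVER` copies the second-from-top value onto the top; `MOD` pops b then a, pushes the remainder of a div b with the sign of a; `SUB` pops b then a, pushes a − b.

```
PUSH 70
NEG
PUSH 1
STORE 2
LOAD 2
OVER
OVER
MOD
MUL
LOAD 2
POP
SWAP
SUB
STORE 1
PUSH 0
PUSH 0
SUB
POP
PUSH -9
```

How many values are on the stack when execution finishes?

1

PUSH 70 : [70]
NEG     : [-70]
PUSH 1  : [-70, 1]
STORE 2 : [-70]
LOAD 2  : [-70, 1]
OVER    : [-70, 1, -70]
OVER    : [-70, 1, -70, 1]
MOD     : [-70, 1, 0]
MUL     : [-70, 0]
LOAD 2  : [-70, 0, 1]
POP     : [-70, 0]
SWAP    : [0, -70]
SUB     : [70]
STORE 1 : []
PUSH 0  : [0]
PUSH 0  : [0, 0]
SUB     : [0]
POP     : []
PUSH -9 : [-9]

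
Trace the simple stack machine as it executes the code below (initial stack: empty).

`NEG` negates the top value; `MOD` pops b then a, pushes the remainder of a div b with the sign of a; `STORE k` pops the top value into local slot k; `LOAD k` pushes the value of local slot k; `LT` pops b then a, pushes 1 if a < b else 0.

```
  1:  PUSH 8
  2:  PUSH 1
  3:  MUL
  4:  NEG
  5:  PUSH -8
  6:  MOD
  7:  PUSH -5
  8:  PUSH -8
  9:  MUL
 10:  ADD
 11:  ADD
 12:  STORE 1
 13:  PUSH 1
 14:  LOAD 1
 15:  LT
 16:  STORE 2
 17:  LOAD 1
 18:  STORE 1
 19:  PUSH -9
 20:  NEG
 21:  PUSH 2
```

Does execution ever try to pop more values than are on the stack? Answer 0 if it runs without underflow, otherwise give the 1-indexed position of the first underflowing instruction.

PUSH 8  → [8]
PUSH 1  → [8, 1]
MUL     → [8]
NEG     → [-8]
PUSH -8 → [-8, -8]
MOD     → [0]
PUSH -5 → [0, -5]
PUSH -8 → [0, -5, -8]
MUL     → [0, 40]
ADD     → [40]
ADD  — needs 2 operands, stack has 1 → underflow

11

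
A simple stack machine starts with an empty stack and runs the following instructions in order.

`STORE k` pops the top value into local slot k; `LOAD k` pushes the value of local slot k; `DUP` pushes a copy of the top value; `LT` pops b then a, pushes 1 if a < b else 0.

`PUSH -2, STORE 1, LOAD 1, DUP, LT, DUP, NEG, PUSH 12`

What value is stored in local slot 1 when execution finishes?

PUSH -2  -2
STORE 1  (empty)
LOAD 1   -2
DUP      -2 -2
LT       0
DUP      0 0
NEG      0 0
PUSH 12  0 0 12

-2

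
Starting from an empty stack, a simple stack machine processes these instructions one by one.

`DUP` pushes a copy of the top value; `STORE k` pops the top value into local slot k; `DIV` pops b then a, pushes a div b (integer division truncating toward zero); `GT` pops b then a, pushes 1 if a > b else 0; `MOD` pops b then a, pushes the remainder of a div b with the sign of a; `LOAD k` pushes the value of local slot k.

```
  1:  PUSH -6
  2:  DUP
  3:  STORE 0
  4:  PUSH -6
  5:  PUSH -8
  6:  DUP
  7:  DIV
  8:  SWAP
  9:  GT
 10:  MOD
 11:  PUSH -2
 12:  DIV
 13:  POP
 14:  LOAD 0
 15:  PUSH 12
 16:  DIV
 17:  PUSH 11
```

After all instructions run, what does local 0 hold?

PUSH -6 : -6
DUP     : -6 -6
STORE 0 : -6
PUSH -6 : -6 -6
PUSH -8 : -6 -6 -8
DUP     : -6 -6 -8 -8
DIV     : -6 -6 1
SWAP    : -6 1 -6
GT      : -6 1
MOD     : 0
PUSH -2 : 0 -2
DIV     : 0
POP     : (empty)
LOAD 0  : -6
PUSH 12 : -6 12
DIV     : 0
PUSH 11 : 0 11

-6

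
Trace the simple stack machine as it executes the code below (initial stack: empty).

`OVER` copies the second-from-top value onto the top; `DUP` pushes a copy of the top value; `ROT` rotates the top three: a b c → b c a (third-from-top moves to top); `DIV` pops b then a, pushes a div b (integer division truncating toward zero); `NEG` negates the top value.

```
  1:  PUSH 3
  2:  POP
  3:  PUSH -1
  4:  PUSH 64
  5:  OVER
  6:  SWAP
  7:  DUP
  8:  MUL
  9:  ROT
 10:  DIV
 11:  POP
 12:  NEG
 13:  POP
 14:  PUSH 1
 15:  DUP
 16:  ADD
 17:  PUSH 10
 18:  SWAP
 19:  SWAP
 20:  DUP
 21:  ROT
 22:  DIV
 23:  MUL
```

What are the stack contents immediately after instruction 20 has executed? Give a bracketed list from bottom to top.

PUSH 3  : [3]
POP     : []
PUSH -1 : [-1]
PUSH 64 : [-1, 64]
OVER    : [-1, 64, -1]
SWAP    : [-1, -1, 64]
DUP     : [-1, -1, 64, 64]
MUL     : [-1, -1, 4096]
ROT     : [-1, 4096, -1]
DIV     : [-1, -4096]
POP     : [-1]
NEG     : [1]
POP     : []
PUSH 1  : [1]
DUP     : [1, 1]
ADD     : [2]
PUSH 10 : [2, 10]
SWAP    : [10, 2]
SWAP    : [2, 10]
DUP     : [2, 10, 10]

[2, 10, 10]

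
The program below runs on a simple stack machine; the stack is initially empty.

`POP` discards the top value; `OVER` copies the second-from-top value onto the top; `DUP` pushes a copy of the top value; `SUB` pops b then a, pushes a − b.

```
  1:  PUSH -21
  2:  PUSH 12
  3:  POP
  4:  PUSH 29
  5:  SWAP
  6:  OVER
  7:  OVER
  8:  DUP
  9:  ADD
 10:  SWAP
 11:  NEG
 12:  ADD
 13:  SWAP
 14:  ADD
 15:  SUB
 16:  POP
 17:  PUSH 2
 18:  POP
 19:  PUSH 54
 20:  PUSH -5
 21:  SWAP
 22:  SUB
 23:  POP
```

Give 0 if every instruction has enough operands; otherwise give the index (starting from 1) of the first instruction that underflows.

PUSH -21 : -21
PUSH 12  : -21 12
POP      : -21
PUSH 29  : -21 29
SWAP     : 29 -21
OVER     : 29 -21 29
OVER     : 29 -21 29 -21
DUP      : 29 -21 29 -21 -21
ADD      : 29 -21 29 -42
SWAP     : 29 -21 -42 29
NEG      : 29 -21 -42 -29
ADD      : 29 -21 -71
SWAP     : 29 -71 -21
ADD      : 29 -92
SUB      : 121
POP      : (empty)
PUSH 2   : 2
POP      : (empty)
PUSH 54  : 54
PUSH -5  : 54 -5
SWAP     : -5 54
SUB      : -59
POP      : (empty)

0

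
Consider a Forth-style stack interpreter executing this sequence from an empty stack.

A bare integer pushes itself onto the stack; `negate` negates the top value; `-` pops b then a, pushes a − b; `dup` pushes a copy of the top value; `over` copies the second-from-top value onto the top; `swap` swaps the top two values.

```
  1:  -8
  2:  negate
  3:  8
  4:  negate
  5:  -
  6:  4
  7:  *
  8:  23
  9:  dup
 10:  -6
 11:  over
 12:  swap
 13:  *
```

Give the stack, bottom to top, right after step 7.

[64]

-8     -> [-8]
negate -> [8]
8      -> [8, 8]
negate -> [8, -8]
-      -> [16]
4      -> [16, 4]
*      -> [64]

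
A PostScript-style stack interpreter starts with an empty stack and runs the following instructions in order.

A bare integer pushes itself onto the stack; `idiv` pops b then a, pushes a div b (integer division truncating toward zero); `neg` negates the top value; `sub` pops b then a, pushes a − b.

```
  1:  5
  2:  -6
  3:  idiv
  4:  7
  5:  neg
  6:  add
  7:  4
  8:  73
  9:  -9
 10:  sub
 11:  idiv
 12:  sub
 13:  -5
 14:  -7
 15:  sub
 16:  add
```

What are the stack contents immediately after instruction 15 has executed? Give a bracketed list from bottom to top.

[-7, 2]

5     [5]
-6    [5, -6]
idiv  [0]
7     [0, 7]
neg   [0, -7]
add   [-7]
4     [-7, 4]
73    [-7, 4, 73]
-9    [-7, 4, 73, -9]
sub   [-7, 4, 82]
idiv  [-7, 0]
sub   [-7]
-5    [-7, -5]
-7    [-7, -5, -7]
sub   [-7, 2]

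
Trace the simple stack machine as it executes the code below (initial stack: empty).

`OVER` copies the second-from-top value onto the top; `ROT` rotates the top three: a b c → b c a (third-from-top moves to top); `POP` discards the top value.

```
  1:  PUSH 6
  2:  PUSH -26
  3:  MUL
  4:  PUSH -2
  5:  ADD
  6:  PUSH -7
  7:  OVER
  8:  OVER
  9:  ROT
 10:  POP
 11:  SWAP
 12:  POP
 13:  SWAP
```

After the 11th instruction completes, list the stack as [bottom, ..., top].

[-158, -7, -158]

PUSH 6   -> [6]
PUSH -26 -> [6, -26]
MUL      -> [-156]
PUSH -2  -> [-156, -2]
ADD      -> [-158]
PUSH -7  -> [-158, -7]
OVER     -> [-158, -7, -158]
OVER     -> [-158, -7, -158, -7]
ROT      -> [-158, -158, -7, -7]
POP      -> [-158, -158, -7]
SWAP     -> [-158, -7, -158]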